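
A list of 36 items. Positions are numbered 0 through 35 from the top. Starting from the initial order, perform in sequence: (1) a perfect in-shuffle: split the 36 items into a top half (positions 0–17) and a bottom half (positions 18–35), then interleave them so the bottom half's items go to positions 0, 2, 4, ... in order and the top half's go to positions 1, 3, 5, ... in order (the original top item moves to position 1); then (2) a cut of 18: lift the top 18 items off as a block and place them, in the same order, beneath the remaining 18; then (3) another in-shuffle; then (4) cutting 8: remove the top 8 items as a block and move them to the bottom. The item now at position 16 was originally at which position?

Undo the operations in reverse order, starting from position 16:
  undo op 4 (cut 8): 16 ← 24
  undo op 3 (in-shuffle, from bottom half): 24 ← 30
  undo op 2 (cut 18): 30 ← 12
  undo op 1 (in-shuffle, from bottom half): 12 ← 24
So the item at position 16 came from original position 24.

24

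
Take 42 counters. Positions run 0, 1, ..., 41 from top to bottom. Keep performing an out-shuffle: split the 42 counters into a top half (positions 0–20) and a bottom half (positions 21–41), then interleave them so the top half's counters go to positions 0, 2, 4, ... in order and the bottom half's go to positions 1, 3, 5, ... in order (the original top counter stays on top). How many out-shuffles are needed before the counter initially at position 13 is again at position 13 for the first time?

20

Follow position 13 under repeated out-shuffles:
13 → 26 → 11 → 22 → 3 → 6 → 12 → 24 → 7 → 14 → 28 → 15 → 30 → 19 → 38 → 35 → 29 → 17 → 34 → 27 → 13
It first returns after 20 out-shuffles.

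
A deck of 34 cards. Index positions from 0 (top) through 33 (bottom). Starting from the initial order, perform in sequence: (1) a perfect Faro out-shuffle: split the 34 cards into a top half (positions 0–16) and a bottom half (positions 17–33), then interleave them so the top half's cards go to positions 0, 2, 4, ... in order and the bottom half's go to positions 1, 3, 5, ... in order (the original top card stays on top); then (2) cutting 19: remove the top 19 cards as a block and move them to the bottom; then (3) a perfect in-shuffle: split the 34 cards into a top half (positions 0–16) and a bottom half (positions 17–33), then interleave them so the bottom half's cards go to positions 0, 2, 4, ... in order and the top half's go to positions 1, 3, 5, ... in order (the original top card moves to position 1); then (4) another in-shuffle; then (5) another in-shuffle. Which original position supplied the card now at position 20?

Undo the operations in reverse order, starting from position 20:
  undo op 5 (in-shuffle, from bottom half): 20 ← 27
  undo op 4 (in-shuffle, from top half): 27 ← 13
  undo op 3 (in-shuffle, from top half): 13 ← 6
  undo op 2 (cut 19): 6 ← 25
  undo op 1 (out-shuffle, from bottom half): 25 ← 29
So the card at position 20 came from original position 29.

29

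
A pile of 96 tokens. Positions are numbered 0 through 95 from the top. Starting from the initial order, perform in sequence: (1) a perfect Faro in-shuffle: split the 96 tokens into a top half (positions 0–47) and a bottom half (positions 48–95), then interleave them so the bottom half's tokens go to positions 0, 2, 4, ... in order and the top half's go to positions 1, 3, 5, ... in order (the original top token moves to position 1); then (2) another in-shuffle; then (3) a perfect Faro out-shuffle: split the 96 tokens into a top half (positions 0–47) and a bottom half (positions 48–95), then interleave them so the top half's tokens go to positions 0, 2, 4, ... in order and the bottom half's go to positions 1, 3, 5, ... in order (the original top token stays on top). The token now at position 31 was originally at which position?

Undo the operations in reverse order, starting from position 31:
  undo op 3 (out-shuffle, from bottom half): 31 ← 63
  undo op 2 (in-shuffle, from top half): 63 ← 31
  undo op 1 (in-shuffle, from top half): 31 ← 15
So the token at position 31 came from original position 15.

15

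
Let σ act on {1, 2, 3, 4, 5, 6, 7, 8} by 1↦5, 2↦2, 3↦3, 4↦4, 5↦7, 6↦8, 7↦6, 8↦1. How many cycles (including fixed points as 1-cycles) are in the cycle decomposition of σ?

Cycle decomposition: (1 5 7 6 8) (2) (3) (4).
4 cycles.

4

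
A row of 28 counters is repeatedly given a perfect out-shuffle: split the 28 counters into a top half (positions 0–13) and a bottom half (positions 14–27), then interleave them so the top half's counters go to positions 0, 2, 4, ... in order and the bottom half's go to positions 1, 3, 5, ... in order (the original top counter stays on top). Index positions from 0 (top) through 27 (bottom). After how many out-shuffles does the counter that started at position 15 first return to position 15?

Follow position 15 under repeated out-shuffles:
15 → 3 → 6 → 12 → 24 → 21 → 15
It first returns after 6 out-shuffles.

6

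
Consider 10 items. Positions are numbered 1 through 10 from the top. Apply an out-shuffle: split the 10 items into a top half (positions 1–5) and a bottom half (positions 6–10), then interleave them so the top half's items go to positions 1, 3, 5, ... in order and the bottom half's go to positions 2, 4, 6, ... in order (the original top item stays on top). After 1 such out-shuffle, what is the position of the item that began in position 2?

Track the item's position through each out-shuffle:
2 → 3

3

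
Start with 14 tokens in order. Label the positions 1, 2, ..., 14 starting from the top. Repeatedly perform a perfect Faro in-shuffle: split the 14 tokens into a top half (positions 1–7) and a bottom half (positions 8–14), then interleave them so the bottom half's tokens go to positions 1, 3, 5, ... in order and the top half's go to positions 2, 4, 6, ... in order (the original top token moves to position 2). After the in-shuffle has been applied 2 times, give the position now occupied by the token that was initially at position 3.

12

Track the token's position through each in-shuffle:
3 → 6 → 12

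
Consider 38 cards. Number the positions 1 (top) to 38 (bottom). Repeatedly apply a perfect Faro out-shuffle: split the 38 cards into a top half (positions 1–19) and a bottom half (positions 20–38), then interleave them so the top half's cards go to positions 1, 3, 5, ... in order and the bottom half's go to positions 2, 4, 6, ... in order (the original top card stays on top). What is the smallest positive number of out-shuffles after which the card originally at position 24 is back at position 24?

36

Follow position 24 under repeated out-shuffles:
24 → 10 → 19 → 37 → 36 → 34 → 30 → 22 → ... → 24 (length 36)
It first returns after 36 out-shuffles.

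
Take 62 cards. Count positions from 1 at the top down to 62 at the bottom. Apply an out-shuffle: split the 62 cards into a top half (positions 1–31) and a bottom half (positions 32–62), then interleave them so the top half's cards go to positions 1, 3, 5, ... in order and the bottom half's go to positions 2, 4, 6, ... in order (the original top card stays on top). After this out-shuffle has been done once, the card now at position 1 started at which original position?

1

Work backwards from position 1, undoing one out-shuffle at a time:
1 ← 1
So the card now at position 1 started at position 1.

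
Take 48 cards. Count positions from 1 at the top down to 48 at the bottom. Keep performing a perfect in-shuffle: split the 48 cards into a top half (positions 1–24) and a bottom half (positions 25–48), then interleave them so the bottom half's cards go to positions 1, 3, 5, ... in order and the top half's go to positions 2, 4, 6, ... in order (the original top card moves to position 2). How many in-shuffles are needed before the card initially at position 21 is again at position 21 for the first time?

3

Follow position 21 under repeated in-shuffles:
21 → 42 → 35 → 21
It first returns after 3 in-shuffles.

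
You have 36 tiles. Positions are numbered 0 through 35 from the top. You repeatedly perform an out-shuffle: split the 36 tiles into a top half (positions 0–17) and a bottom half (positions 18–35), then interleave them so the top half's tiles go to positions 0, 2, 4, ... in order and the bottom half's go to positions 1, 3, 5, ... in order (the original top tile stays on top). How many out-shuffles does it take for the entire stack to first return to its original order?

12

The out-shuffle permutes the 36 positions with cycle lengths [1, 1, 3, 3, 4, 12, 12].
Every tile is home exactly when every cycle has completed a whole number of laps, i.e. after lcm(1, 3, 4, 12) = 12 out-shuffles.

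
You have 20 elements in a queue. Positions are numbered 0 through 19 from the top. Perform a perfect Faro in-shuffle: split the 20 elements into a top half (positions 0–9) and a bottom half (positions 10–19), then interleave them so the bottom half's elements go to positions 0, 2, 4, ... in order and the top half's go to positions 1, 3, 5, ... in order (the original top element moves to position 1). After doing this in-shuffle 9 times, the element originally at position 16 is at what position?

9

Track the element's position through each in-shuffle:
16 → 12 → 4 → 9 → 19 → 18 → 16 → 12 → 4 → 9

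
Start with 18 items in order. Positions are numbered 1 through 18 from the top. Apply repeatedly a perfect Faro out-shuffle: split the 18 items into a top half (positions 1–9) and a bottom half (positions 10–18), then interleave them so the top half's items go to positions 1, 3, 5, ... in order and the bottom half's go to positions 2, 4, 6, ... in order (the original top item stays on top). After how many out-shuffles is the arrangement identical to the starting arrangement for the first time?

8

The out-shuffle permutes the 18 positions with cycle lengths [1, 1, 8, 8].
Every item is home exactly when every cycle has completed a whole number of laps, i.e. after lcm(1, 8) = 8 out-shuffles.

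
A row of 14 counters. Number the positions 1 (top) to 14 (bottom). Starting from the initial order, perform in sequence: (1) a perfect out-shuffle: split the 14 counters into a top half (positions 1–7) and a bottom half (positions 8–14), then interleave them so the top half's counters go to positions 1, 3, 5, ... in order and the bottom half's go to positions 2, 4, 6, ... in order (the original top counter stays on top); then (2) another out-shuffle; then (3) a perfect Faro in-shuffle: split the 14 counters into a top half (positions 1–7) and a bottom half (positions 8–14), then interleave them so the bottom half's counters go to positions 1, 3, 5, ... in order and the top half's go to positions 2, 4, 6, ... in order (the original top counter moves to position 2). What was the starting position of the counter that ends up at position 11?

4

Undo the operations in reverse order, starting from position 11:
  undo op 3 (in-shuffle, from bottom half): 11 ← 13
  undo op 2 (out-shuffle, from top half): 13 ← 7
  undo op 1 (out-shuffle, from top half): 7 ← 4
So the counter at position 11 came from original position 4.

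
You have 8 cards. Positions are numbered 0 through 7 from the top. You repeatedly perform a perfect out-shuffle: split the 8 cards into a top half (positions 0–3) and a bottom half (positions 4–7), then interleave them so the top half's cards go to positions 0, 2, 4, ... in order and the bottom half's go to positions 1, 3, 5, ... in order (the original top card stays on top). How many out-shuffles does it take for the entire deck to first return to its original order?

The out-shuffle permutes the 8 positions with cycle lengths [1, 1, 3, 3].
Every card is home exactly when every cycle has completed a whole number of laps, i.e. after lcm(1, 3) = 3 out-shuffles.

3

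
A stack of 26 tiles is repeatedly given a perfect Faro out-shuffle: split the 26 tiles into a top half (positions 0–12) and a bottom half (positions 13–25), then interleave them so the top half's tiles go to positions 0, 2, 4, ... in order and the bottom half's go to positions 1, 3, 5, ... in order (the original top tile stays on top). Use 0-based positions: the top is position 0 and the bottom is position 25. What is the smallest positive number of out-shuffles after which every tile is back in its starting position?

20

The out-shuffle permutes the 26 positions with cycle lengths [1, 1, 4, 20].
Every tile is home exactly when every cycle has completed a whole number of laps, i.e. after lcm(1, 4, 20) = 20 out-shuffles.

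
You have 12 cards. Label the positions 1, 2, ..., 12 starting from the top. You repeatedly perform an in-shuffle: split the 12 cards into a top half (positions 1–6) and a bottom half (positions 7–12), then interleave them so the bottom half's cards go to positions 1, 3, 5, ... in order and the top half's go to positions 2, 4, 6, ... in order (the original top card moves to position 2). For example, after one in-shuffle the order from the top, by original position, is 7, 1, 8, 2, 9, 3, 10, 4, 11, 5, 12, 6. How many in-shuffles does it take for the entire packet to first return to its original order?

12

The in-shuffle permutes the 12 positions with cycle lengths [12].
Every card is home exactly when every cycle has completed a whole number of laps, i.e. after lcm(12) = 12 in-shuffles.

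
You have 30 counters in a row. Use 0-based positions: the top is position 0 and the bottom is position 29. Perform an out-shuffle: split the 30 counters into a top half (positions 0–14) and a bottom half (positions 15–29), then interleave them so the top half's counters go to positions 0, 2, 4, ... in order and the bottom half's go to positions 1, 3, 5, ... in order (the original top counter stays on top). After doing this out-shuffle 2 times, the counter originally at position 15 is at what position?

2

Track the counter's position through each out-shuffle:
15 → 1 → 2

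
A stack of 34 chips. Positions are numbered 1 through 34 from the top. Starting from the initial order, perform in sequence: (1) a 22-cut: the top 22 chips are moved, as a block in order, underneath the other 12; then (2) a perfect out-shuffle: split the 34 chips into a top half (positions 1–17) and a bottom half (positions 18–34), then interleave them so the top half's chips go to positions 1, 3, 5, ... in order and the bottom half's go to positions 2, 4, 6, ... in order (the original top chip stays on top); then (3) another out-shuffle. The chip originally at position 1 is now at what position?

Track the chip from position 1 forward through each operation:
  after op 1 (cut 22): 1 → 13
  after op 2 (out-shuffle): 13 → 25
  after op 3 (out-shuffle): 25 → 16

16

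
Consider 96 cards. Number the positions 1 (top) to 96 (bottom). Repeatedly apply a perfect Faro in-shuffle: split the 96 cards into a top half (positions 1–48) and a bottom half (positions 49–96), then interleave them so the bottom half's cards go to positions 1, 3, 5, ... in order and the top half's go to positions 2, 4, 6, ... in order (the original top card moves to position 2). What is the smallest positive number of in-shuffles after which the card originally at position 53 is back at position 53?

Follow position 53 under repeated in-shuffles:
53 → 9 → 18 → 36 → 72 → 47 → 94 → 91 → ... → 53 (length 48)
It first returns after 48 in-shuffles.

48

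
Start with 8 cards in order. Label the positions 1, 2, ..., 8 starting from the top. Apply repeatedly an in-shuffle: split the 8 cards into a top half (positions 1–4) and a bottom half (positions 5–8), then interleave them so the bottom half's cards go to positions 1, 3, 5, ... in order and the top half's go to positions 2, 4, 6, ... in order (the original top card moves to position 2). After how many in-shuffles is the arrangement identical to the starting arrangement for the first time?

The in-shuffle permutes the 8 positions with cycle lengths [2, 6].
Every card is home exactly when every cycle has completed a whole number of laps, i.e. after lcm(2, 6) = 6 in-shuffles.

6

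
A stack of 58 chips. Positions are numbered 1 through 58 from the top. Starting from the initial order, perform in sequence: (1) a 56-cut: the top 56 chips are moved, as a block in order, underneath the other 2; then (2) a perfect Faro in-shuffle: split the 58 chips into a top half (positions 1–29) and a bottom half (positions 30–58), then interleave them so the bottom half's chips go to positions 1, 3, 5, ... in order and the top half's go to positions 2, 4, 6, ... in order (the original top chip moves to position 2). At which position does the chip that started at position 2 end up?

Track the chip from position 2 forward through each operation:
  after op 1 (cut 56): 2 → 4
  after op 2 (in-shuffle): 4 → 8

8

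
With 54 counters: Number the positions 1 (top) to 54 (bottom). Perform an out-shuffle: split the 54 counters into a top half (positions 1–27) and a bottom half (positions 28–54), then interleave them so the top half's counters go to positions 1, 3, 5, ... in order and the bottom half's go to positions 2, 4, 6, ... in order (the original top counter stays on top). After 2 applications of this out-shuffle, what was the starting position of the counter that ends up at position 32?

Work backwards from position 32, undoing one out-shuffle at a time:
32 ← 43 ← 22
So the counter now at position 32 started at position 22.

22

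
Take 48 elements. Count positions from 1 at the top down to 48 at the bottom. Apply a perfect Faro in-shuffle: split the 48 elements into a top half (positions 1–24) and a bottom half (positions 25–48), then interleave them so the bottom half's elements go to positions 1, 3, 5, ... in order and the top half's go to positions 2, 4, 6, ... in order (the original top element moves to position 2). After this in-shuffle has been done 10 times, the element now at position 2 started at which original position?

Work backwards from position 2, undoing one in-shuffle at a time:
2 ← 1 ← 25 ← 37 ← 43 ← 46 ← 23 ← 36 ← 18 ← 9 ← 29
So the element now at position 2 started at position 29.

29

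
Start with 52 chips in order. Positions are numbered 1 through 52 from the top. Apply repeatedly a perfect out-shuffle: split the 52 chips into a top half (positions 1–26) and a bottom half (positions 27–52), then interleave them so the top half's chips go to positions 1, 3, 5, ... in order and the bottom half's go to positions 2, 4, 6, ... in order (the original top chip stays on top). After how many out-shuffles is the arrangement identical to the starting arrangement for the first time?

The out-shuffle permutes the 52 positions with cycle lengths [1, 1, 2, 8, 8, 8, 8, 8, 8].
Every chip is home exactly when every cycle has completed a whole number of laps, i.e. after lcm(1, 2, 8) = 8 out-shuffles.

8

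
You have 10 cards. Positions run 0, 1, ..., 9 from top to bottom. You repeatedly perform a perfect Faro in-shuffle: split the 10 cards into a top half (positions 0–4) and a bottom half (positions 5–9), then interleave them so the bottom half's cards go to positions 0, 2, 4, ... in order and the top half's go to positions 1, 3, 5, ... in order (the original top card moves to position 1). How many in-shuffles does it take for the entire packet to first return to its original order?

The in-shuffle permutes the 10 positions with cycle lengths [10].
Every card is home exactly when every cycle has completed a whole number of laps, i.e. after lcm(10) = 10 in-shuffles.

10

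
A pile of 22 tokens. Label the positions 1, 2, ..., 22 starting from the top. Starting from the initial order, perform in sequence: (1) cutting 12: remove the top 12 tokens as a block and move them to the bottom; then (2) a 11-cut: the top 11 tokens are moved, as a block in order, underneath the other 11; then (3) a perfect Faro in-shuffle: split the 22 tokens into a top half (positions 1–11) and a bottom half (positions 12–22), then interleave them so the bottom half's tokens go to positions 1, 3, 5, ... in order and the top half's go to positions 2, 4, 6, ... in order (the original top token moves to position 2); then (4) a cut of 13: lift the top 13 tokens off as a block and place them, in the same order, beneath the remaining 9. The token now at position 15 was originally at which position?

Undo the operations in reverse order, starting from position 15:
  undo op 4 (cut 13): 15 ← 6
  undo op 3 (in-shuffle, from top half): 6 ← 3
  undo op 2 (cut 11): 3 ← 14
  undo op 1 (cut 12): 14 ← 4
So the token at position 15 came from original position 4.

4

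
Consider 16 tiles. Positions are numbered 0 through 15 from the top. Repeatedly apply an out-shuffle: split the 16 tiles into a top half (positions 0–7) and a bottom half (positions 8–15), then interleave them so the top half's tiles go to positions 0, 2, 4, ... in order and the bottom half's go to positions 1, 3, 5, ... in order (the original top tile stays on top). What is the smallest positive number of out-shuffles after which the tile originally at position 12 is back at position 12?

4

Follow position 12 under repeated out-shuffles:
12 → 9 → 3 → 6 → 12
It first returns after 4 out-shuffles.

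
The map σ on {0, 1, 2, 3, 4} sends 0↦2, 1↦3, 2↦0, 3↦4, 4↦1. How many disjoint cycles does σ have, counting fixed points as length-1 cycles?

2

Cycle decomposition: (0 2) (1 3 4).
2 cycles.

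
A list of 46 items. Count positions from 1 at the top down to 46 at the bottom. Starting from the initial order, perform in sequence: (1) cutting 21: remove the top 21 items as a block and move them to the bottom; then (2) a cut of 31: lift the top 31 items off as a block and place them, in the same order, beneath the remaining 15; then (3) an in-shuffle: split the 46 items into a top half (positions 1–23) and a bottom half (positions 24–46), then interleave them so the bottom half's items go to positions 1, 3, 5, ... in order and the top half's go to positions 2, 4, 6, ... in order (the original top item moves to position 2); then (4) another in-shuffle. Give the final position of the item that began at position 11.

20

Track the item from position 11 forward through each operation:
  after op 1 (cut 21): 11 → 36
  after op 2 (cut 31): 36 → 5
  after op 3 (in-shuffle): 5 → 10
  after op 4 (in-shuffle): 10 → 20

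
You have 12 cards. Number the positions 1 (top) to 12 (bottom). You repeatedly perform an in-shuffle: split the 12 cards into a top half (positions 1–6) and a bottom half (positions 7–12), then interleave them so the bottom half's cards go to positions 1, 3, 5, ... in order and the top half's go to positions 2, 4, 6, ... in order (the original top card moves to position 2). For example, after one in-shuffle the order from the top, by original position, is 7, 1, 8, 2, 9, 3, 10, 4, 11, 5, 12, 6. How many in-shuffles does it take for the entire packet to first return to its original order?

The in-shuffle permutes the 12 positions with cycle lengths [12].
Every card is home exactly when every cycle has completed a whole number of laps, i.e. after lcm(12) = 12 in-shuffles.

12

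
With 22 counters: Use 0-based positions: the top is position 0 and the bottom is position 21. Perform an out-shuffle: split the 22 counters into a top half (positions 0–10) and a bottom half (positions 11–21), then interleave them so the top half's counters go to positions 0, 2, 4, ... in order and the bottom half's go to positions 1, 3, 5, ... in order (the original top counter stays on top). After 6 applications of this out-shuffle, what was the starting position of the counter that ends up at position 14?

14

Work backwards from position 14, undoing one out-shuffle at a time:
14 ← 7 ← 14 ← 7 ← 14 ← 7 ← 14
So the counter now at position 14 started at position 14.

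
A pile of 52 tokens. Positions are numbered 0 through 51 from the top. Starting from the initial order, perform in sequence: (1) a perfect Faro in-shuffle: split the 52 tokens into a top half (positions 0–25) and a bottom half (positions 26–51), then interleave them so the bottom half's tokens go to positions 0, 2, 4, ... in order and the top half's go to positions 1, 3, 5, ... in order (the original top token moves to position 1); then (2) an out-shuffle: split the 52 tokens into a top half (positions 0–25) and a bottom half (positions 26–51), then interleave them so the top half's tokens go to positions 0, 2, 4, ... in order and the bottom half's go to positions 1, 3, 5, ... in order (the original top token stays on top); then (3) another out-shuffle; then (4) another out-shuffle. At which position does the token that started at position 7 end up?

18

Track the token from position 7 forward through each operation:
  after op 1 (in-shuffle): 7 → 15
  after op 2 (out-shuffle): 15 → 30
  after op 3 (out-shuffle): 30 → 9
  after op 4 (out-shuffle): 9 → 18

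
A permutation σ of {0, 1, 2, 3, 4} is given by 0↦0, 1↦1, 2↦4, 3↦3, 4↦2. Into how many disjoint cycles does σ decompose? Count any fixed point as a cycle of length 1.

4

Cycle decomposition: (0) (1) (2 4) (3).
4 cycles.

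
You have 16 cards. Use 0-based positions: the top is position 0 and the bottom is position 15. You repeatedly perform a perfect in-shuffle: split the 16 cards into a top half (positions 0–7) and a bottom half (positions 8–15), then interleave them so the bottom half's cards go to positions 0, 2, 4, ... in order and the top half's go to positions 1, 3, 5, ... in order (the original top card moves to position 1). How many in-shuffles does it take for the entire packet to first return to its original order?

8

The in-shuffle permutes the 16 positions with cycle lengths [8, 8].
Every card is home exactly when every cycle has completed a whole number of laps, i.e. after lcm(8) = 8 in-shuffles.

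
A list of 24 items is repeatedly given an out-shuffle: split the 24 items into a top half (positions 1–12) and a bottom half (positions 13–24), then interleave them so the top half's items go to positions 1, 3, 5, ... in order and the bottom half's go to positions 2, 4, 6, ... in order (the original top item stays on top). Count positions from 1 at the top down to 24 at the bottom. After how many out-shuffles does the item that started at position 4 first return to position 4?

11

Follow position 4 under repeated out-shuffles:
4 → 7 → 13 → 2 → 3 → 5 → 9 → 17 → 10 → 19 → 14 → 4
It first returns after 11 out-shuffles.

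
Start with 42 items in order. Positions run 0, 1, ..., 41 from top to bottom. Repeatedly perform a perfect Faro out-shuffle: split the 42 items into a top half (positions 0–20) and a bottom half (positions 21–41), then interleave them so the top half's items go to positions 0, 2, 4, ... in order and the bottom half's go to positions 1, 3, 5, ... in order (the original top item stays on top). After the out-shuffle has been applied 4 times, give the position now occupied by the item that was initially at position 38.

Track the item's position through each out-shuffle:
38 → 35 → 29 → 17 → 34

34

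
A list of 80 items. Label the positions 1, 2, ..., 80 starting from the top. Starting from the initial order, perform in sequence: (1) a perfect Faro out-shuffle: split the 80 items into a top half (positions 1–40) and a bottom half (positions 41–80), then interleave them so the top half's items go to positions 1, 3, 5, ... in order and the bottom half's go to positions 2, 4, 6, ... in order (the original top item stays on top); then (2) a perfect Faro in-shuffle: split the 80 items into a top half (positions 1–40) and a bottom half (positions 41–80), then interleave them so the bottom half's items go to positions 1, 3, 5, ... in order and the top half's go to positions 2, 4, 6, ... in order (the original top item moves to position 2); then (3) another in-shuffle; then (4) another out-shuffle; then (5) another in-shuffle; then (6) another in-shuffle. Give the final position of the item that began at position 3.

75

Track the item from position 3 forward through each operation:
  after op 1 (out-shuffle): 3 → 5
  after op 2 (in-shuffle): 5 → 10
  after op 3 (in-shuffle): 10 → 20
  after op 4 (out-shuffle): 20 → 39
  after op 5 (in-shuffle): 39 → 78
  after op 6 (in-shuffle): 78 → 75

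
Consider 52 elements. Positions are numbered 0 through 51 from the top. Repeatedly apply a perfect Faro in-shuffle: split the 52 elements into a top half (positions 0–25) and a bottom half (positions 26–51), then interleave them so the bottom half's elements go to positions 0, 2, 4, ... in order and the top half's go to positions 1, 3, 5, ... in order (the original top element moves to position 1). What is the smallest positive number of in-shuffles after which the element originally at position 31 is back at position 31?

Follow position 31 under repeated in-shuffles:
31 → 10 → 21 → 43 → 34 → 16 → 33 → 14 → ... → 31 (length 52)
It first returns after 52 in-shuffles.

52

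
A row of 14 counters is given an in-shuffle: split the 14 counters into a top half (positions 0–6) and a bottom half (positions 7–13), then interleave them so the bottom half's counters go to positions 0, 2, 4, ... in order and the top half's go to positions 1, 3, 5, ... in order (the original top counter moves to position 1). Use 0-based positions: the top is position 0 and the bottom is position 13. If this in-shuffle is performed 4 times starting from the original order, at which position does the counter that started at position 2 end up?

2

Track the counter's position through each in-shuffle:
2 → 5 → 11 → 8 → 2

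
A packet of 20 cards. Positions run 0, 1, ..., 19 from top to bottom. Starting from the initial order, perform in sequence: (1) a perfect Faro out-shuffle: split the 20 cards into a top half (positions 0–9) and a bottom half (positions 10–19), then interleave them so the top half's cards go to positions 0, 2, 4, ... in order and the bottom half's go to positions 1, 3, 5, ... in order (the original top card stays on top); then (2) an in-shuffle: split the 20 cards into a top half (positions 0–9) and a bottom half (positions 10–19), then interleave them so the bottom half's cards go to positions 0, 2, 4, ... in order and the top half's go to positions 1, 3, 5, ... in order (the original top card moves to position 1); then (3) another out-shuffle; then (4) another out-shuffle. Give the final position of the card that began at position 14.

Track the card from position 14 forward through each operation:
  after op 1 (out-shuffle): 14 → 9
  after op 2 (in-shuffle): 9 → 19
  after op 3 (out-shuffle): 19 → 19
  after op 4 (out-shuffle): 19 → 19

19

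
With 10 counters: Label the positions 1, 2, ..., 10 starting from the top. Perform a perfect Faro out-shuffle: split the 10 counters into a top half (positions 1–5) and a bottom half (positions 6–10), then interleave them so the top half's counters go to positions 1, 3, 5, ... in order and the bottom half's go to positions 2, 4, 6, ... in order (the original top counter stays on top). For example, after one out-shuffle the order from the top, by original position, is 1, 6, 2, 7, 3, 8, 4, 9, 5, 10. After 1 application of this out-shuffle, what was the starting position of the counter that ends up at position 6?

Work backwards from position 6, undoing one out-shuffle at a time:
6 ← 8
So the counter now at position 6 started at position 8.

8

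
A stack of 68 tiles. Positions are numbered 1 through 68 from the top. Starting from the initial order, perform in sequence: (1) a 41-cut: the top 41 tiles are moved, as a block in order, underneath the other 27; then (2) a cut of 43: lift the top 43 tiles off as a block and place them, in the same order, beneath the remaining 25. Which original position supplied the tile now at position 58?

Undo the operations in reverse order, starting from position 58:
  undo op 2 (cut 43): 58 ← 33
  undo op 1 (cut 41): 33 ← 6
So the tile at position 58 came from original position 6.

6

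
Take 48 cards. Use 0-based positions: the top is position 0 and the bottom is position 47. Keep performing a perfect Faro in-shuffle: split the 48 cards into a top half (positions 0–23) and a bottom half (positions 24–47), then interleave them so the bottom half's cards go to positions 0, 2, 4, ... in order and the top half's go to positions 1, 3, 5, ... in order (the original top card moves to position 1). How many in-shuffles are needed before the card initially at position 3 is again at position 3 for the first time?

21

Follow position 3 under repeated in-shuffles:
3 → 7 → 15 → 31 → 14 → 29 → 10 → 21 → ... → 3 (length 21)
It first returns after 21 in-shuffles.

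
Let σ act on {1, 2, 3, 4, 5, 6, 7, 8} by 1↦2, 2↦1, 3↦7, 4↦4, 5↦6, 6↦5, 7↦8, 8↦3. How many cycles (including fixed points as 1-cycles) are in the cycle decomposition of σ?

4

Cycle decomposition: (1 2) (3 7 8) (4) (5 6).
4 cycles.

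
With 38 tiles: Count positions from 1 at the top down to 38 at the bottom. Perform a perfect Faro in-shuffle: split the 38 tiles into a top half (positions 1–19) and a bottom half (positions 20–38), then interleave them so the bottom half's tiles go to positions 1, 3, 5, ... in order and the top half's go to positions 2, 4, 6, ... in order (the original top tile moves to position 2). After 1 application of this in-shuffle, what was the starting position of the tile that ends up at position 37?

38

Work backwards from position 37, undoing one in-shuffle at a time:
37 ← 38
So the tile now at position 37 started at position 38.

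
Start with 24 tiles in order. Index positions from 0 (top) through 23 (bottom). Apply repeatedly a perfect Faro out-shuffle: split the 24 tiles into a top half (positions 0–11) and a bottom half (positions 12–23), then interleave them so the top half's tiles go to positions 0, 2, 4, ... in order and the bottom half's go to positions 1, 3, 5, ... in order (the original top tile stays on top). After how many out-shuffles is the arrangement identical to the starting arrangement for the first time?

The out-shuffle permutes the 24 positions with cycle lengths [1, 1, 11, 11].
Every tile is home exactly when every cycle has completed a whole number of laps, i.e. after lcm(1, 11) = 11 out-shuffles.

11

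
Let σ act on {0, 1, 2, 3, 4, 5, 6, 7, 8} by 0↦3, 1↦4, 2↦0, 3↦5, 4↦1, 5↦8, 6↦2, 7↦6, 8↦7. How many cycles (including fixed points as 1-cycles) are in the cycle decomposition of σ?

Cycle decomposition: (0 3 5 8 7 6 2) (1 4).
2 cycles.

2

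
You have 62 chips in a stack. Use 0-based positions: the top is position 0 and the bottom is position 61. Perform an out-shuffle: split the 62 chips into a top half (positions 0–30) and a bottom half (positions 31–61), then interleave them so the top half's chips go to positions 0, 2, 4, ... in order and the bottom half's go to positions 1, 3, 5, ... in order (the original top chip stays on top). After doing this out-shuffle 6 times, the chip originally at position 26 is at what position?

17

Track the chip's position through each out-shuffle:
26 → 52 → 43 → 25 → 50 → 39 → 17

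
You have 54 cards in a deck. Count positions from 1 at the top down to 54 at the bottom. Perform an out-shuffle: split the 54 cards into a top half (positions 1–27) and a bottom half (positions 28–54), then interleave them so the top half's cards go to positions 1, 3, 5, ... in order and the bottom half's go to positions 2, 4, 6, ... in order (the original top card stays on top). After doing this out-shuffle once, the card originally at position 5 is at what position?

Track the card's position through each out-shuffle:
5 → 9

9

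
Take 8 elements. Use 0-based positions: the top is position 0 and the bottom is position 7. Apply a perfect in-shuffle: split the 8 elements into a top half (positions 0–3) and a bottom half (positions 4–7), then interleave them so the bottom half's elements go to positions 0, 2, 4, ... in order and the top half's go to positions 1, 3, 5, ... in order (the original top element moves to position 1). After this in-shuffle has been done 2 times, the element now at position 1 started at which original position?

4

Work backwards from position 1, undoing one in-shuffle at a time:
1 ← 0 ← 4
So the element now at position 1 started at position 4.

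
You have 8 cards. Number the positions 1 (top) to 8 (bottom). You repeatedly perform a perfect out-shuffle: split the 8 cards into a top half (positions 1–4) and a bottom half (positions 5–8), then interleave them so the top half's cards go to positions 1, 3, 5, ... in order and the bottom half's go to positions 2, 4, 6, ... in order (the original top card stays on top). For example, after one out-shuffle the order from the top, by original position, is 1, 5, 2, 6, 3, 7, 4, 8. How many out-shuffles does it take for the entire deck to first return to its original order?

The out-shuffle permutes the 8 positions with cycle lengths [1, 1, 3, 3].
Every card is home exactly when every cycle has completed a whole number of laps, i.e. after lcm(1, 3) = 3 out-shuffles.

3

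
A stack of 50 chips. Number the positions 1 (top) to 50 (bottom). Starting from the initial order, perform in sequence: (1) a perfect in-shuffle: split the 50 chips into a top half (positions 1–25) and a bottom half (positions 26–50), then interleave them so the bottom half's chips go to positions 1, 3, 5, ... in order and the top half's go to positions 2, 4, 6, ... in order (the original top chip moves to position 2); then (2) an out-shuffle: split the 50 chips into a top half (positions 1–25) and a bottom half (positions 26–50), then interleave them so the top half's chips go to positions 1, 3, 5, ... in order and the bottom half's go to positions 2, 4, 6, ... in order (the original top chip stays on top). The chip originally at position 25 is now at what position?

50

Track the chip from position 25 forward through each operation:
  after op 1 (in-shuffle): 25 → 50
  after op 2 (out-shuffle): 50 → 50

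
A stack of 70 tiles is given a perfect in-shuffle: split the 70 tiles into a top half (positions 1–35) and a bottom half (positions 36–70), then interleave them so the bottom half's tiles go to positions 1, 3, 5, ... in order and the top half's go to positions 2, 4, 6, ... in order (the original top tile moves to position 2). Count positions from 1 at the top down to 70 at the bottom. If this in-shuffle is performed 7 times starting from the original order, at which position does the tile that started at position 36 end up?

Track the tile's position through each in-shuffle:
36 → 1 → 2 → 4 → 8 → 16 → 32 → 64

64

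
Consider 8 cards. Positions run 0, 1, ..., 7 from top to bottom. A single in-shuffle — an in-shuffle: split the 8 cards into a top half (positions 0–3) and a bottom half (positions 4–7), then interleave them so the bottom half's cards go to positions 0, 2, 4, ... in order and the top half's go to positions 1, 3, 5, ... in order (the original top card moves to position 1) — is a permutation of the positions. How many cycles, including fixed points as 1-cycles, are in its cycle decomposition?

Trace each unvisited position around until it returns:
(0 1 3 7 6 4) (2 5)
2 cycles in total.

2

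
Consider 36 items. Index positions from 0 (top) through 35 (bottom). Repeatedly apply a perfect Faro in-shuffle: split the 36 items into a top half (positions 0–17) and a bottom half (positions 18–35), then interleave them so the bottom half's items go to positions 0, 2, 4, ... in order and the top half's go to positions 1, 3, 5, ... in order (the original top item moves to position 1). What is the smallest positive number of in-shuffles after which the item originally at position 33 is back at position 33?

Follow position 33 under repeated in-shuffles:
33 → 30 → 24 → 12 → 25 → 14 → 29 → 22 → ... → 33 (length 36)
It first returns after 36 in-shuffles.

36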